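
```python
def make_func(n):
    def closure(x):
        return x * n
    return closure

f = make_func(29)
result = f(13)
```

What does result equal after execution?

Step 1: make_func(29) creates a closure capturing n = 29.
Step 2: f(13) computes 13 * 29 = 377.
Step 3: result = 377

The answer is 377.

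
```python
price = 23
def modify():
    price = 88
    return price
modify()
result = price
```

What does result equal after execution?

Step 1: Global price = 23.
Step 2: modify() creates local price = 88 (shadow, not modification).
Step 3: After modify() returns, global price is unchanged. result = 23

The answer is 23.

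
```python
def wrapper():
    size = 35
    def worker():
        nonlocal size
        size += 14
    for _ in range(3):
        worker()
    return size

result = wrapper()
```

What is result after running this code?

Step 1: size = 35.
Step 2: worker() is called 3 times in a loop, each adding 14 via nonlocal.
Step 3: size = 35 + 14 * 3 = 77

The answer is 77.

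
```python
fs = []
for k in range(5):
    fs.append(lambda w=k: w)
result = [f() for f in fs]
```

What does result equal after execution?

Step 1: Default arg w=k captures k at each iteration.
Step 2: Each lambda has its own default: 0, 1, ..., 4.
Step 3: result = [0, 1, 2, 3, 4]

The answer is [0, 1, 2, 3, 4].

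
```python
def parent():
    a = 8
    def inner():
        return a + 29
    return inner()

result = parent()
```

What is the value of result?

Step 1: parent() defines a = 8.
Step 2: inner() reads a = 8 from enclosing scope, returns 8 + 29 = 37.
Step 3: result = 37

The answer is 37.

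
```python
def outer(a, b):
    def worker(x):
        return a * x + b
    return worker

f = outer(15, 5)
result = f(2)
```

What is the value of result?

Step 1: outer(15, 5) captures a = 15, b = 5.
Step 2: f(2) computes 15 * 2 + 5 = 35.
Step 3: result = 35

The answer is 35.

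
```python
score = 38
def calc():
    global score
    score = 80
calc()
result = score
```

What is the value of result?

Step 1: score = 38 globally.
Step 2: calc() declares global score and sets it to 80.
Step 3: After calc(), global score = 80. result = 80

The answer is 80.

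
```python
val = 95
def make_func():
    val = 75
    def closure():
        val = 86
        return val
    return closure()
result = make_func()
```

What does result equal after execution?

Step 1: Three scopes define val: global (95), make_func (75), closure (86).
Step 2: closure() has its own local val = 86, which shadows both enclosing and global.
Step 3: result = 86 (local wins in LEGB)

The answer is 86.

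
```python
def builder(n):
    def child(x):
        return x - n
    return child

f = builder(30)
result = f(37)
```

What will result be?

Step 1: builder(30) creates a closure capturing n = 30.
Step 2: f(37) computes 37 - 30 = 7.
Step 3: result = 7

The answer is 7.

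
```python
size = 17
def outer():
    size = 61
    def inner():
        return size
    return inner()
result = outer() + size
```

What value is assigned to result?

Step 1: Global size = 17. outer() shadows with size = 61.
Step 2: inner() returns enclosing size = 61. outer() = 61.
Step 3: result = 61 + global size (17) = 78

The answer is 78.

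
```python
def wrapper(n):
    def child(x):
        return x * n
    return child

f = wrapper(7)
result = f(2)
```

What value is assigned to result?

Step 1: wrapper(7) creates a closure capturing n = 7.
Step 2: f(2) computes 2 * 7 = 14.
Step 3: result = 14

The answer is 14.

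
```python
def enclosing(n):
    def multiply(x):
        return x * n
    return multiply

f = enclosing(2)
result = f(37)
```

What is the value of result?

Step 1: enclosing(2) returns multiply closure with n = 2.
Step 2: f(37) computes 37 * 2 = 74.
Step 3: result = 74

The answer is 74.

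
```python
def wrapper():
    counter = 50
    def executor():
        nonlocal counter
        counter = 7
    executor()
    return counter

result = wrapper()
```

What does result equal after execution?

Step 1: wrapper() sets counter = 50.
Step 2: executor() uses nonlocal to reassign counter = 7.
Step 3: result = 7

The answer is 7.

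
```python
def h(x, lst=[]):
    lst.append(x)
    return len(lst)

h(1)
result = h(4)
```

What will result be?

Step 1: Mutable default list persists between calls.
Step 2: First call: lst = [1], len = 1. Second call: lst = [1, 4], len = 2.
Step 3: result = 2

The answer is 2.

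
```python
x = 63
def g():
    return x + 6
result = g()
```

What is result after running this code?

Step 1: x = 63 is defined globally.
Step 2: g() looks up x from global scope = 63, then computes 63 + 6 = 69.
Step 3: result = 69

The answer is 69.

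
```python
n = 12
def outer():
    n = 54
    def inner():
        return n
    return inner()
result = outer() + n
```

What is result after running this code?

Step 1: Global n = 12. outer() shadows with n = 54.
Step 2: inner() returns enclosing n = 54. outer() = 54.
Step 3: result = 54 + global n (12) = 66

The answer is 66.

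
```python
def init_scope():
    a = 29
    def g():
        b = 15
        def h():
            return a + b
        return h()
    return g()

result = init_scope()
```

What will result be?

Step 1: init_scope() defines a = 29. g() defines b = 15.
Step 2: h() accesses both from enclosing scopes: a = 29, b = 15.
Step 3: result = 29 + 15 = 44

The answer is 44.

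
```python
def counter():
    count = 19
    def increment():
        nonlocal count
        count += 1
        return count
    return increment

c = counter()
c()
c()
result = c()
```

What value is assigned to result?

Step 1: counter() creates closure with count = 19.
Step 2: Each c() call increments count via nonlocal. After 3 calls: 19 + 3 = 22.
Step 3: result = 22

The answer is 22.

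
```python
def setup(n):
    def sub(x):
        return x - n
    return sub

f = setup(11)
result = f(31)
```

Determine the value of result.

Step 1: setup(11) creates a closure capturing n = 11.
Step 2: f(31) computes 31 - 11 = 20.
Step 3: result = 20

The answer is 20.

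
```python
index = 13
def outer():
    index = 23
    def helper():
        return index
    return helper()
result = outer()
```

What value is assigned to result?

Step 1: index = 13 globally, but outer() defines index = 23 locally.
Step 2: helper() looks up index. Not in local scope, so checks enclosing scope (outer) and finds index = 23.
Step 3: result = 23

The answer is 23.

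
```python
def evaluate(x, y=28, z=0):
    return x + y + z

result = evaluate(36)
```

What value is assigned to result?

Step 1: evaluate(36) uses defaults y = 28, z = 0.
Step 2: Returns 36 + 28 + 0 = 64.
Step 3: result = 64

The answer is 64.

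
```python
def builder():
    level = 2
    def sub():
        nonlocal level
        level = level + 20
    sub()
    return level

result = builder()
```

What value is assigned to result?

Step 1: builder() sets level = 2.
Step 2: sub() uses nonlocal to modify level in builder's scope: level = 2 + 20 = 22.
Step 3: builder() returns the modified level = 22

The answer is 22.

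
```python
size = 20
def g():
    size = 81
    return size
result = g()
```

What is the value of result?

Step 1: Global size = 20.
Step 2: g() creates local size = 81, shadowing the global.
Step 3: Returns local size = 81. result = 81

The answer is 81.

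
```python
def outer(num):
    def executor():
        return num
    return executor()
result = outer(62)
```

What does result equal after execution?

Step 1: outer(62) binds parameter num = 62.
Step 2: executor() looks up num in enclosing scope and finds the parameter num = 62.
Step 3: result = 62

The answer is 62.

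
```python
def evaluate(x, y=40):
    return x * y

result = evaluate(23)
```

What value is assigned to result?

Step 1: evaluate(23) uses default y = 40.
Step 2: Returns 23 * 40 = 920.
Step 3: result = 920

The answer is 920.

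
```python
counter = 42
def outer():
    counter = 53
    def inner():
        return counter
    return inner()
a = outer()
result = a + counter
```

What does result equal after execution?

Step 1: outer() has local counter = 53. inner() reads from enclosing.
Step 2: outer() returns 53. Global counter = 42 unchanged.
Step 3: result = 53 + 42 = 95

The answer is 95.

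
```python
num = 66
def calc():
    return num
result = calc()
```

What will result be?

Step 1: num = 66 is defined in the global scope.
Step 2: calc() looks up num. No local num exists, so Python checks the global scope via LEGB rule and finds num = 66.
Step 3: result = 66

The answer is 66.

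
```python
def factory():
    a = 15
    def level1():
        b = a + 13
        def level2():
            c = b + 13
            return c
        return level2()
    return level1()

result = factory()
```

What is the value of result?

Step 1: a = 15. b = a + 13 = 28.
Step 2: c = b + 13 = 28 + 13 = 41.
Step 3: result = 41

The answer is 41.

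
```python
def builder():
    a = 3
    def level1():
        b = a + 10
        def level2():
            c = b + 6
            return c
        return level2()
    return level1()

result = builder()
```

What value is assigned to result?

Step 1: a = 3. b = a + 10 = 13.
Step 2: c = b + 6 = 13 + 6 = 19.
Step 3: result = 19

The answer is 19.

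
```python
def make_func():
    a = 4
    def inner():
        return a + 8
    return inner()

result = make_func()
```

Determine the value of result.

Step 1: make_func() defines a = 4.
Step 2: inner() reads a = 4 from enclosing scope, returns 4 + 8 = 12.
Step 3: result = 12

The answer is 12.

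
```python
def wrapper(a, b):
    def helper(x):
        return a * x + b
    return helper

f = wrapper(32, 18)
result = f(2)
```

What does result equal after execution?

Step 1: wrapper(32, 18) captures a = 32, b = 18.
Step 2: f(2) computes 32 * 2 + 18 = 82.
Step 3: result = 82

The answer is 82.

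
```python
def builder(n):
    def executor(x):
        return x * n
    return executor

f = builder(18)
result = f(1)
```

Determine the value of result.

Step 1: builder(18) creates a closure capturing n = 18.
Step 2: f(1) computes 1 * 18 = 18.
Step 3: result = 18

The answer is 18.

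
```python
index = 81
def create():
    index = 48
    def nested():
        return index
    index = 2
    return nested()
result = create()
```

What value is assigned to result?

Step 1: create() sets index = 48, then later index = 2.
Step 2: nested() is called after index is reassigned to 2. Closures capture variables by reference, not by value.
Step 3: result = 2

The answer is 2.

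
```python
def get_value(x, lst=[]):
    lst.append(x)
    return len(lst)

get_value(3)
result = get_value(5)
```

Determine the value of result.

Step 1: Mutable default list persists between calls.
Step 2: First call: lst = [3], len = 1. Second call: lst = [3, 5], len = 2.
Step 3: result = 2

The answer is 2.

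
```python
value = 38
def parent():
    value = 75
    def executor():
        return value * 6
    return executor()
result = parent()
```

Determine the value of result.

Step 1: parent() shadows global value with value = 75.
Step 2: executor() finds value = 75 in enclosing scope, computes 75 * 6 = 450.
Step 3: result = 450

The answer is 450.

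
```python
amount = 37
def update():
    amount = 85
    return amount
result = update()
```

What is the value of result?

Step 1: Global amount = 37.
Step 2: update() creates local amount = 85, shadowing the global.
Step 3: Returns local amount = 85. result = 85

The answer is 85.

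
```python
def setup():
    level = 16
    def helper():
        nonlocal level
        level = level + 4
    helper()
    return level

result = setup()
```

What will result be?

Step 1: setup() sets level = 16.
Step 2: helper() uses nonlocal to modify level in setup's scope: level = 16 + 4 = 20.
Step 3: setup() returns the modified level = 20

The answer is 20.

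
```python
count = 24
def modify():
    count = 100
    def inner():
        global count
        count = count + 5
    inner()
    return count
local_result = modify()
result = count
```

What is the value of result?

Step 1: Global count = 24. modify() creates local count = 100.
Step 2: inner() declares global count and adds 5: global count = 24 + 5 = 29.
Step 3: modify() returns its local count = 100 (unaffected by inner).
Step 4: result = global count = 29

The answer is 29.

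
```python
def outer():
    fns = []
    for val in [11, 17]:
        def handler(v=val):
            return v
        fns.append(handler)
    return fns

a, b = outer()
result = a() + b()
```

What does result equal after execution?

Step 1: Default argument v=val captures val at each iteration.
Step 2: a() returns 11 (captured at first iteration), b() returns 17 (captured at second).
Step 3: result = 11 + 17 = 28

The answer is 28.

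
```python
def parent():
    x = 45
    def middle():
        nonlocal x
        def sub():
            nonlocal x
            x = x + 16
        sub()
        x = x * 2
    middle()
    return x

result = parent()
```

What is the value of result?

Step 1: x = 45.
Step 2: sub() adds 16: x = 45 + 16 = 61.
Step 3: middle() doubles: x = 61 * 2 = 122.
Step 4: result = 122

The answer is 122.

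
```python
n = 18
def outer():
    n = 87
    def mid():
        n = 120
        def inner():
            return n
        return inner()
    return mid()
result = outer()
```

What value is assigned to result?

Step 1: Three levels of shadowing: global 18, outer 87, mid 120.
Step 2: inner() finds n = 120 in enclosing mid() scope.
Step 3: result = 120

The answer is 120.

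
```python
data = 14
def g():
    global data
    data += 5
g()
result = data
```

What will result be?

Step 1: data = 14 globally.
Step 2: g() modifies global data: data += 5 = 19.
Step 3: result = 19

The answer is 19.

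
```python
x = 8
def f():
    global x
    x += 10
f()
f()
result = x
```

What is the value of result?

Step 1: x = 8.
Step 2: First f(): x = 8 + 10 = 18.
Step 3: Second f(): x = 18 + 10 = 28. result = 28

The answer is 28.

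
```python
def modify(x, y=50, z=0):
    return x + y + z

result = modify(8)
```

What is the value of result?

Step 1: modify(8) uses defaults y = 50, z = 0.
Step 2: Returns 8 + 50 + 0 = 58.
Step 3: result = 58

The answer is 58.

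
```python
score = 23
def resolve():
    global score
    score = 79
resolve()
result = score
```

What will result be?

Step 1: score = 23 globally.
Step 2: resolve() declares global score and sets it to 79.
Step 3: After resolve(), global score = 79. result = 79

The answer is 79.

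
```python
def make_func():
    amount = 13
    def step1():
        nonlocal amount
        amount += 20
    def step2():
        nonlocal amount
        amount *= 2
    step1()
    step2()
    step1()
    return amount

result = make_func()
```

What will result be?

Step 1: amount = 13.
Step 2: step1(): amount = 13 + 20 = 33.
Step 3: step2(): amount = 33 * 2 = 66.
Step 4: step1(): amount = 66 + 20 = 86. result = 86

The answer is 86.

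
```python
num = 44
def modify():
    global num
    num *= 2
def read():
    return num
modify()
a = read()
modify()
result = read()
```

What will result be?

Step 1: num = 44.
Step 2: First modify(): num = 44 * 2 = 88.
Step 3: Second modify(): num = 88 * 2 = 176.
Step 4: read() returns 176

The answer is 176.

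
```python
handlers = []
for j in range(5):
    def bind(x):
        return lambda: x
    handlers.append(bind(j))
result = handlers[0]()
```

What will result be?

Step 1: bind(j) creates a new scope capturing x = j at call time.
Step 2: handlers[0] = bind(0), so its lambda captures x = 0.
Step 3: result = 0 (closure factory fixes late binding)

The answer is 0.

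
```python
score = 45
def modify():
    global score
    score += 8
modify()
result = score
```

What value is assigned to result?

Step 1: score = 45 globally.
Step 2: modify() modifies global score: score += 8 = 53.
Step 3: result = 53

The answer is 53.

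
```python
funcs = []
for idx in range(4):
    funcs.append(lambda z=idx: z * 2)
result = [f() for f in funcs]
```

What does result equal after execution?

Step 1: Default arg z=idx captures idx at each iteration.
Step 2: funcs[k] has z defaulting to k, returns k * 2.
Step 3: result = [0, 2, 4, 6]

The answer is [0, 2, 4, 6].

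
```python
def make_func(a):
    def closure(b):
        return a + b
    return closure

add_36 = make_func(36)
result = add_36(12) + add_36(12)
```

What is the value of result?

Step 1: add_36 captures a = 36.
Step 2: add_36(12) = 36 + 12 = 48, called twice.
Step 3: result = 48 + 48 = 96

The answer is 96.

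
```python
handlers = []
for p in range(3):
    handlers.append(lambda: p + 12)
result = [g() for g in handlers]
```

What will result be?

Step 1: All lambdas capture p by reference. After the loop, p = 2.
Step 2: Each call returns 2 + 12 = 14.
Step 3: result = [14, 14, 14]

The answer is [14, 14, 14].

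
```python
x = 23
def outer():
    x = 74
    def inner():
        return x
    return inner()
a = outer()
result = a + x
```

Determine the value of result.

Step 1: outer() has local x = 74. inner() reads from enclosing.
Step 2: outer() returns 74. Global x = 23 unchanged.
Step 3: result = 74 + 23 = 97

The answer is 97.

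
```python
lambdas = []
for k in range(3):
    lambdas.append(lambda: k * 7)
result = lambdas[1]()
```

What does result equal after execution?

Step 1: All lambdas reference the same variable k (late binding).
Step 2: After the loop, k = 2. Every lambda returns k * 7.
Step 3: lambdas[1]() = 2 * 7 = 14

The answer is 14.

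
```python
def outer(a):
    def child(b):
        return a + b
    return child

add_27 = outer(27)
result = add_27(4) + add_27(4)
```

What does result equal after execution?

Step 1: add_27 captures a = 27.
Step 2: add_27(4) = 27 + 4 = 31, called twice.
Step 3: result = 31 + 31 = 62

The answer is 62.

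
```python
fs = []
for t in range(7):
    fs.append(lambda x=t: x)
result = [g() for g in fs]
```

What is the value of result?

Step 1: Default arg x=t captures t at each iteration.
Step 2: Each lambda has its own default: 0, 1, ..., 6.
Step 3: result = [0, 1, 2, 3, 4, 5, 6]

The answer is [0, 1, 2, 3, 4, 5, 6].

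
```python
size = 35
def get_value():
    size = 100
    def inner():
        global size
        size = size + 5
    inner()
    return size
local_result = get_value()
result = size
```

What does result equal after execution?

Step 1: Global size = 35. get_value() creates local size = 100.
Step 2: inner() declares global size and adds 5: global size = 35 + 5 = 40.
Step 3: get_value() returns its local size = 100 (unaffected by inner).
Step 4: result = global size = 40

The answer is 40.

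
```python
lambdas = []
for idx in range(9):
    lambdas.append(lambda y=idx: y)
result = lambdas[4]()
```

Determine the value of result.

Step 1: Default argument y=idx captures idx's value at each iteration.
Step 2: lambdas[4] captured y = 4 when idx was 4.
Step 3: result = 4

The answer is 4.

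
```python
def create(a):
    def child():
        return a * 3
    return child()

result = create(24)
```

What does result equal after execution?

Step 1: create(24) binds parameter a = 24.
Step 2: child() accesses a = 24 from enclosing scope.
Step 3: result = 24 * 3 = 72

The answer is 72.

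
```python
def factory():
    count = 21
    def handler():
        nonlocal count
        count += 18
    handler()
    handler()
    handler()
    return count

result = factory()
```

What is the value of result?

Step 1: count starts at 21.
Step 2: handler() is called 3 times, each adding 18.
Step 3: count = 21 + 18 * 3 = 75

The answer is 75.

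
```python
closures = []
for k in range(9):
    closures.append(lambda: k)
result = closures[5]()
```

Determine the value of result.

Step 1: The loop creates 9 lambdas, all referencing the same variable k.
Step 2: After the loop, k = 8 (final value).
Step 3: closures[5]() looks up k at call time and finds 8. This is the late binding gotcha. result = 8

The answer is 8.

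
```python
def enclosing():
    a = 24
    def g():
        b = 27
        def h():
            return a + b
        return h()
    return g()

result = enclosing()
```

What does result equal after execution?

Step 1: enclosing() defines a = 24. g() defines b = 27.
Step 2: h() accesses both from enclosing scopes: a = 24, b = 27.
Step 3: result = 24 + 27 = 51

The answer is 51.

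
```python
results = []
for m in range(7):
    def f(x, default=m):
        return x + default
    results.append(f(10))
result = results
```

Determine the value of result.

Step 1: Default argument default=m is evaluated at function definition time.
Step 2: Each iteration creates f with default = current m value.
Step 3: f(10) returns 10 + default. results = [10, 11, 12, 13, 14, 15, 16]

The answer is [10, 11, 12, 13, 14, 15, 16].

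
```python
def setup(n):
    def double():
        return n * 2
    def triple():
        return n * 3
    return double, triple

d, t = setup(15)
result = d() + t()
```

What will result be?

Step 1: Both closures capture the same n = 15.
Step 2: d() = 15 * 2 = 30, t() = 15 * 3 = 45.
Step 3: result = 30 + 45 = 75

The answer is 75.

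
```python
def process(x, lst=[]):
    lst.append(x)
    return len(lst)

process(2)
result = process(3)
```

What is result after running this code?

Step 1: Mutable default list persists between calls.
Step 2: First call: lst = [2], len = 1. Second call: lst = [2, 3], len = 2.
Step 3: result = 2

The answer is 2.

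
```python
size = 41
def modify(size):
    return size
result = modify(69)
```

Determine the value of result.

Step 1: Global size = 41.
Step 2: modify(69) takes parameter size = 69, which shadows the global.
Step 3: result = 69

The answer is 69.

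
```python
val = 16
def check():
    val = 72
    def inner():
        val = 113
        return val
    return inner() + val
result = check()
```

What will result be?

Step 1: check() has local val = 72. inner() has local val = 113.
Step 2: inner() returns its local val = 113.
Step 3: check() returns 113 + its own val (72) = 185

The answer is 185.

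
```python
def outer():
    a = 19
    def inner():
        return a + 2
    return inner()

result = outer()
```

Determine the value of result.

Step 1: outer() defines a = 19.
Step 2: inner() reads a = 19 from enclosing scope, returns 19 + 2 = 21.
Step 3: result = 21

The answer is 21.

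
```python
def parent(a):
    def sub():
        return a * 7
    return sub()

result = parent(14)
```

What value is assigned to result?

Step 1: parent(14) binds parameter a = 14.
Step 2: sub() accesses a = 14 from enclosing scope.
Step 3: result = 14 * 7 = 98

The answer is 98.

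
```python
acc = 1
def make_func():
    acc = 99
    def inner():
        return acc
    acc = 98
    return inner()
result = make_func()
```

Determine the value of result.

Step 1: make_func() sets acc = 99, then later acc = 98.
Step 2: inner() is called after acc is reassigned to 98. Closures capture variables by reference, not by value.
Step 3: result = 98

The answer is 98.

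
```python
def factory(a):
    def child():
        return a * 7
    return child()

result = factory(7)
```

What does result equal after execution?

Step 1: factory(7) binds parameter a = 7.
Step 2: child() accesses a = 7 from enclosing scope.
Step 3: result = 7 * 7 = 49

The answer is 49.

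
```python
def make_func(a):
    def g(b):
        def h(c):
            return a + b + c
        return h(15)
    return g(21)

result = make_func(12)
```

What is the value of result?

Step 1: a = 12, b = 21, c = 15 across three nested scopes.
Step 2: h() accesses all three via LEGB rule.
Step 3: result = 12 + 21 + 15 = 48

The answer is 48.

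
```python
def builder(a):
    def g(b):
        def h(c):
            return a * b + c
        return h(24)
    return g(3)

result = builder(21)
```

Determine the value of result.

Step 1: a = 21, b = 3, c = 24.
Step 2: h() computes a * b + c = 21 * 3 + 24 = 87.
Step 3: result = 87

The answer is 87.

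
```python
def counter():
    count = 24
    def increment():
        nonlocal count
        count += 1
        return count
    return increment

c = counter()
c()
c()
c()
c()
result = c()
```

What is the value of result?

Step 1: counter() creates closure with count = 24.
Step 2: Each c() call increments count via nonlocal. After 5 calls: 24 + 5 = 29.
Step 3: result = 29

The answer is 29.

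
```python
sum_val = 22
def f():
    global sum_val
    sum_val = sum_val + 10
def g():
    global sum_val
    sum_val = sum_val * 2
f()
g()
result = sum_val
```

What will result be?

Step 1: sum_val = 22.
Step 2: f() adds 10: sum_val = 22 + 10 = 32.
Step 3: g() doubles: sum_val = 32 * 2 = 64.
Step 4: result = 64

The answer is 64.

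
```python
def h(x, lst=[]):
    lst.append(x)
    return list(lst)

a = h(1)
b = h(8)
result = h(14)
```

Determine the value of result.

Step 1: Default list is shared. list() creates copies for return values.
Step 2: Internal list grows: [1] -> [1, 8] -> [1, 8, 14].
Step 3: result = [1, 8, 14]

The answer is [1, 8, 14].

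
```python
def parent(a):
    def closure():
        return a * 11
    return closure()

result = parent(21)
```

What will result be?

Step 1: parent(21) binds parameter a = 21.
Step 2: closure() accesses a = 21 from enclosing scope.
Step 3: result = 21 * 11 = 231

The answer is 231.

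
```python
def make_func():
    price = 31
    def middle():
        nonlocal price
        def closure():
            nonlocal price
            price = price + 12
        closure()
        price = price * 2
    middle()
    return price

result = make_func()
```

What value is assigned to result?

Step 1: price = 31.
Step 2: closure() adds 12: price = 31 + 12 = 43.
Step 3: middle() doubles: price = 43 * 2 = 86.
Step 4: result = 86

The answer is 86.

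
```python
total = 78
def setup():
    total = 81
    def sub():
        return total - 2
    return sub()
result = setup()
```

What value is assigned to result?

Step 1: setup() shadows global total with total = 81.
Step 2: sub() finds total = 81 in enclosing scope, computes 81 - 2 = 79.
Step 3: result = 79

The answer is 79.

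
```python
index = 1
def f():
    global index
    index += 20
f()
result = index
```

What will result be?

Step 1: index = 1 globally.
Step 2: f() modifies global index: index += 20 = 21.
Step 3: result = 21

The answer is 21.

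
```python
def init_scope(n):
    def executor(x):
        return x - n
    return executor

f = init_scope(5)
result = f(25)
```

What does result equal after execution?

Step 1: init_scope(5) creates a closure capturing n = 5.
Step 2: f(25) computes 25 - 5 = 20.
Step 3: result = 20

The answer is 20.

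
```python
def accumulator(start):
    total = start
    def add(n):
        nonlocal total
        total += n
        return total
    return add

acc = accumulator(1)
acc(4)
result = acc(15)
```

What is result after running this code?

Step 1: accumulator(1) creates closure with total = 1.
Step 2: First acc(4): total = 1 + 4 = 5.
Step 3: Second acc(15): total = 5 + 15 = 20. result = 20

The answer is 20.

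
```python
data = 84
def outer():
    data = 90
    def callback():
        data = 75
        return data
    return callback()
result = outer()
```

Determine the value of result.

Step 1: Three scopes define data: global (84), outer (90), callback (75).
Step 2: callback() has its own local data = 75, which shadows both enclosing and global.
Step 3: result = 75 (local wins in LEGB)

The answer is 75.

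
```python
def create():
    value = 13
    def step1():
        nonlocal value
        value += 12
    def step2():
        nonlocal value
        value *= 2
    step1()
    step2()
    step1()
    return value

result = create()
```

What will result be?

Step 1: value = 13.
Step 2: step1(): value = 13 + 12 = 25.
Step 3: step2(): value = 25 * 2 = 50.
Step 4: step1(): value = 50 + 12 = 62. result = 62

The answer is 62.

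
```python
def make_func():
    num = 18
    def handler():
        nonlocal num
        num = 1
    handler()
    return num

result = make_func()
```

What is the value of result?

Step 1: make_func() sets num = 18.
Step 2: handler() uses nonlocal to reassign num = 1.
Step 3: result = 1

The answer is 1.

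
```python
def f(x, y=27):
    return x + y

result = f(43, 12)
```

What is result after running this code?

Step 1: f(43, 12) overrides default y with 12.
Step 2: Returns 43 + 12 = 55.
Step 3: result = 55

The answer is 55.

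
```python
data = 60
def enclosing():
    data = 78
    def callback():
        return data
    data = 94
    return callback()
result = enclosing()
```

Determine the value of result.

Step 1: enclosing() sets data = 78, then later data = 94.
Step 2: callback() is called after data is reassigned to 94. Closures capture variables by reference, not by value.
Step 3: result = 94

The answer is 94.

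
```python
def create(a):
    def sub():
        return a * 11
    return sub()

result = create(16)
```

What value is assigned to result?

Step 1: create(16) binds parameter a = 16.
Step 2: sub() accesses a = 16 from enclosing scope.
Step 3: result = 16 * 11 = 176

The answer is 176.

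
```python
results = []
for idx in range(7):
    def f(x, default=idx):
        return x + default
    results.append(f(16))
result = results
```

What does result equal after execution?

Step 1: Default argument default=idx is evaluated at function definition time.
Step 2: Each iteration creates f with default = current idx value.
Step 3: f(16) returns 16 + default. results = [16, 17, 18, 19, 20, 21, 22]

The answer is [16, 17, 18, 19, 20, 21, 22].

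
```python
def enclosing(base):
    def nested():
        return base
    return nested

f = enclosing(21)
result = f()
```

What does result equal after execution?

Step 1: enclosing(21) creates closure capturing base = 21.
Step 2: f() returns the captured base = 21.
Step 3: result = 21

The answer is 21.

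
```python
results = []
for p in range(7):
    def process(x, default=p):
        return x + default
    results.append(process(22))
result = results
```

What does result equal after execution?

Step 1: Default argument default=p is evaluated at function definition time.
Step 2: Each iteration creates process with default = current p value.
Step 3: process(22) returns 22 + default. results = [22, 23, 24, 25, 26, 27, 28]

The answer is [22, 23, 24, 25, 26, 27, 28].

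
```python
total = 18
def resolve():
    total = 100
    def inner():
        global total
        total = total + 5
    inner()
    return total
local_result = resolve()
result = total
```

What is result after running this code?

Step 1: Global total = 18. resolve() creates local total = 100.
Step 2: inner() declares global total and adds 5: global total = 18 + 5 = 23.
Step 3: resolve() returns its local total = 100 (unaffected by inner).
Step 4: result = global total = 23

The answer is 23.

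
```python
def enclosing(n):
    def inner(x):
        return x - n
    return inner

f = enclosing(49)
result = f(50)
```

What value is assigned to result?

Step 1: enclosing(49) creates a closure capturing n = 49.
Step 2: f(50) computes 50 - 49 = 1.
Step 3: result = 1

The answer is 1.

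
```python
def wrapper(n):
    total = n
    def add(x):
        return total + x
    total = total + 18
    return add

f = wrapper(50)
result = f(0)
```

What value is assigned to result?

Step 1: wrapper(50) sets total = 50, then total = 50 + 18 = 68.
Step 2: Closures capture by reference, so add sees total = 68.
Step 3: f(0) returns 68 + 0 = 68

The answer is 68.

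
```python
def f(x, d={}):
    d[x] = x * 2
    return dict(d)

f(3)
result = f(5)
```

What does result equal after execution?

Step 1: Mutable default dict is shared across calls.
Step 2: First call adds 3: 6. Second call adds 5: 10.
Step 3: result = {3: 6, 5: 10}

The answer is {3: 6, 5: 10}.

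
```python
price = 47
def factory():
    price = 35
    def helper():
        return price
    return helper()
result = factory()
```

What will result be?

Step 1: price = 47 globally, but factory() defines price = 35 locally.
Step 2: helper() looks up price. Not in local scope, so checks enclosing scope (factory) and finds price = 35.
Step 3: result = 35

The answer is 35.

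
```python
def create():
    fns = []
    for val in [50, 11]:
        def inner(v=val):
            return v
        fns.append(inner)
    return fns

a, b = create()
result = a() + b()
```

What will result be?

Step 1: Default argument v=val captures val at each iteration.
Step 2: a() returns 50 (captured at first iteration), b() returns 11 (captured at second).
Step 3: result = 50 + 11 = 61

The answer is 61.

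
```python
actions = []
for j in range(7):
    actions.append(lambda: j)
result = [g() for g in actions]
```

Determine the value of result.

Step 1: All 7 lambdas share the same variable j.
Step 2: After the loop, j = 6.
Step 3: Each call returns 6. result = [6, 6, 6, 6, 6, 6, 6]

The answer is [6, 6, 6, 6, 6, 6, 6].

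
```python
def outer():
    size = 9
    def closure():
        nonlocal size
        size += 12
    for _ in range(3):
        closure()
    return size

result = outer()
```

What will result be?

Step 1: size = 9.
Step 2: closure() is called 3 times in a loop, each adding 12 via nonlocal.
Step 3: size = 9 + 12 * 3 = 45

The answer is 45.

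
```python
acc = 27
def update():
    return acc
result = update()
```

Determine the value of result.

Step 1: acc = 27 is defined in the global scope.
Step 2: update() looks up acc. No local acc exists, so Python checks the global scope via LEGB rule and finds acc = 27.
Step 3: result = 27

The answer is 27.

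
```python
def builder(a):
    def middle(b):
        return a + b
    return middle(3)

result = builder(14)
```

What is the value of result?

Step 1: builder(14) passes a = 14.
Step 2: middle(3) has b = 3, reads a = 14 from enclosing.
Step 3: result = 14 + 3 = 17

The answer is 17.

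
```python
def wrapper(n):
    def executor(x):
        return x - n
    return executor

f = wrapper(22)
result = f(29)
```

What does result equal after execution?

Step 1: wrapper(22) creates a closure capturing n = 22.
Step 2: f(29) computes 29 - 22 = 7.
Step 3: result = 7

The answer is 7.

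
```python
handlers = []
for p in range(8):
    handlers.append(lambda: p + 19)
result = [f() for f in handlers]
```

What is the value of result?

Step 1: All lambdas capture p by reference. After the loop, p = 7.
Step 2: Each call returns 7 + 19 = 26.
Step 3: result = [26, 26, 26, 26, 26, 26, 26, 26]

The answer is [26, 26, 26, 26, 26, 26, 26, 26].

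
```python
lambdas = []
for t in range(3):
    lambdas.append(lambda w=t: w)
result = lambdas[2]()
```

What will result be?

Step 1: Default argument w=t captures t's value at each iteration.
Step 2: lambdas[2] captured w = 2 when t was 2.
Step 3: result = 2

The answer is 2.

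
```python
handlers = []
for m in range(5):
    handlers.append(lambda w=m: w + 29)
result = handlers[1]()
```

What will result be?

Step 1: Default argument w=m captures m's value at definition time.
Step 2: handlers[1] was defined when m = 1, so w defaults to 1.
Step 3: result = 1 + 29 = 30 (default arg fixes the late binding issue)

The answer is 30.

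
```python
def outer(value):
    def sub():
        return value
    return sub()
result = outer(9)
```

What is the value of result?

Step 1: outer(9) binds parameter value = 9.
Step 2: sub() looks up value in enclosing scope and finds the parameter value = 9.
Step 3: result = 9

The answer is 9.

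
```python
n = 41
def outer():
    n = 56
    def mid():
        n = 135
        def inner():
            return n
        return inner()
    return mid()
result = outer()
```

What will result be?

Step 1: Three levels of shadowing: global 41, outer 56, mid 135.
Step 2: inner() finds n = 135 in enclosing mid() scope.
Step 3: result = 135

The answer is 135.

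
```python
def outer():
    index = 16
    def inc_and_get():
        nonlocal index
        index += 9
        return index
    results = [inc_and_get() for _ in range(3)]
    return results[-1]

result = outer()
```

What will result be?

Step 1: index = 16.
Step 2: Three calls to inc_and_get(), each adding 9.
Step 3: Last value = 16 + 9 * 3 = 43

The answer is 43.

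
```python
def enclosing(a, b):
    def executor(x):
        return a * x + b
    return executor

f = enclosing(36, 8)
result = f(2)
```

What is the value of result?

Step 1: enclosing(36, 8) captures a = 36, b = 8.
Step 2: f(2) computes 36 * 2 + 8 = 80.
Step 3: result = 80

The answer is 80.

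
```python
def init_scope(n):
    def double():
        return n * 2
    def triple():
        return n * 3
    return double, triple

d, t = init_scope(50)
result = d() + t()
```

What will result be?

Step 1: Both closures capture the same n = 50.
Step 2: d() = 50 * 2 = 100, t() = 50 * 3 = 150.
Step 3: result = 100 + 150 = 250

The answer is 250.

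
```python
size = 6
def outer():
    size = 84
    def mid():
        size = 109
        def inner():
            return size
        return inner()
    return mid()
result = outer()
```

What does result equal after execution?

Step 1: Three levels of shadowing: global 6, outer 84, mid 109.
Step 2: inner() finds size = 109 in enclosing mid() scope.
Step 3: result = 109

The answer is 109.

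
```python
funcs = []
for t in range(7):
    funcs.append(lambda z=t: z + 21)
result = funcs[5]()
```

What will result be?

Step 1: Default argument z=t captures t's value at definition time.
Step 2: funcs[5] was defined when t = 5, so z defaults to 5.
Step 3: result = 5 + 21 = 26 (default arg fixes the late binding issue)

The answer is 26.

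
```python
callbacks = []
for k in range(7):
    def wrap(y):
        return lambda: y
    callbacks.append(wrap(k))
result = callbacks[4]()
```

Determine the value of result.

Step 1: wrap(k) creates a new scope capturing y = k at call time.
Step 2: callbacks[4] = wrap(4), so its lambda captures y = 4.
Step 3: result = 4 (closure factory fixes late binding)

The answer is 4.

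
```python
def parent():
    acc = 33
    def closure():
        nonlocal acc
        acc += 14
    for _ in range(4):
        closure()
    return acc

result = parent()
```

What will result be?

Step 1: acc = 33.
Step 2: closure() is called 4 times in a loop, each adding 14 via nonlocal.
Step 3: acc = 33 + 14 * 4 = 89

The answer is 89.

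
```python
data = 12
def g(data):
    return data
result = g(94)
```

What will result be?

Step 1: Global data = 12.
Step 2: g(94) takes parameter data = 94, which shadows the global.
Step 3: result = 94

The answer is 94.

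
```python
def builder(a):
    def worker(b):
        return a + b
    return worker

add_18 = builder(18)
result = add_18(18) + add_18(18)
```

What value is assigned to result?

Step 1: add_18 captures a = 18.
Step 2: add_18(18) = 18 + 18 = 36, called twice.
Step 3: result = 36 + 36 = 72

The answer is 72.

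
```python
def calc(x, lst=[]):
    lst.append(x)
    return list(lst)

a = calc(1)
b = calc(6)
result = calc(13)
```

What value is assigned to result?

Step 1: Default list is shared. list() creates copies for return values.
Step 2: Internal list grows: [1] -> [1, 6] -> [1, 6, 13].
Step 3: result = [1, 6, 13]

The answer is [1, 6, 13].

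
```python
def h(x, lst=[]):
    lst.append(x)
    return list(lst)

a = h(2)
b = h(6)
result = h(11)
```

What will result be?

Step 1: Default list is shared. list() creates copies for return values.
Step 2: Internal list grows: [2] -> [2, 6] -> [2, 6, 11].
Step 3: result = [2, 6, 11]

The answer is [2, 6, 11].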